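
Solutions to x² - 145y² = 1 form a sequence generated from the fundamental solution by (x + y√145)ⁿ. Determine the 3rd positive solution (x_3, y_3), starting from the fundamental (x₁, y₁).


Step 1: Find the fundamental solution (x₁, y₁) of x² - 145y² = 1.
  Expand √145 as a continued fraction. a₀ = ⌊√145⌋ = 12; iterate m_{k+1} = d_k·a_k − m_k, d_{k+1} = (145 − m_{k+1}²)/d_k, a_{k+1} = ⌊(a₀ + m_{k+1})/d_{k+1}⌋ (starting m₀ = 0, d₀ = 1), with convergents p_k = a_k·p_{k-1} + p_{k-2}, q_k = a_k·q_{k-1} + q_{k-2} (p₋₁ = 1, q₋₁ = 0):
  k = 0: a₀ = 12; p₀/q₀ = 12/1; p₀² − 145·q₀² = 144 − 145 = -1.
  k = 1: m = 12, d = 1, a = ⌊(12 + 12)/1⌋ = 24; p/q = (24·12 + 1)/(24·1 + 0) = 289/24; p² − 145·q² = 83521 − 83520 = 1.
  The first convergent with p² − 145·q² = 1 gives the fundamental solution (x₁, y₁) = (289, 24).
Step 2: Apply the recurrence (x_{n+1}, y_{n+1}) = (x₁x_n + 145y₁y_n, x₁y_n + y₁x_n) repeatedly.
  From (x_1, y_1) = (289, 24): x_2 = 289·289 + 145·24·24 = 167041; y_2 = 289·24 + 24·289 = 13872.
  From (x_2, y_2) = (167041, 13872): x_3 = 289·167041 + 145·24·13872 = 96549409; y_3 = 289·13872 + 24·167041 = 8017992.
Step 3: Verify x_3² - 145·y_3² = 9321788378249281 - 9321788378249280 = 1 (should be 1). ✓

(x_1, y_1) = (289, 24); (x_3, y_3) = (96549409, 8017992).


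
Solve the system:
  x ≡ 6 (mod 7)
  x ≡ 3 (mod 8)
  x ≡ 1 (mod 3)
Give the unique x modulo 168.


Moduli 7, 8, 3 are pairwise coprime; by CRT there is a unique solution modulo M = 7 · 8 · 3 = 168.
Solve pairwise, accumulating the modulus:
  Start with x ≡ 6 (mod 7).
  Combine with x ≡ 3 (mod 8): since gcd(7, 8) = 1, we get a unique residue mod 56.
    Write x = 6 + 7·t and substitute into x ≡ 3 (mod 8): 7·t ≡ 3 − 6 = -3 (mod 8).
    Reduce coefficients mod 8: 7·t ≡ 5 (mod 8).
    The inverse of 7 mod 8 is 7 (since 7·7 = 49 = 6·8 + 1), so t ≡ 7·5 = 35 ≡ 3 (mod 8).
    Then x = 6 + 7·3 = 27, valid modulo lcm(7, 8) = 56: x ≡ 27 (mod 56).
  Combine with x ≡ 1 (mod 3): since gcd(56, 3) = 1, we get a unique residue mod 168.
    Write x = 27 + 56·t and substitute into x ≡ 1 (mod 3): 56·t ≡ 1 − 27 = -26 (mod 3).
    Reduce coefficients mod 3: 2·t ≡ 1 (mod 3).
    The inverse of 2 mod 3 is 2 (since 2·2 = 4 = 1·3 + 1), so t ≡ 2·1 = 2 ≡ 2 (mod 3).
    Then x = 27 + 56·2 = 139, valid modulo lcm(56, 3) = 168: x ≡ 139 (mod 168).
Verify: 139 mod 7 = 6 ✓, 139 mod 8 = 3 ✓, 139 mod 3 = 1 ✓.

x ≡ 139 (mod 168).


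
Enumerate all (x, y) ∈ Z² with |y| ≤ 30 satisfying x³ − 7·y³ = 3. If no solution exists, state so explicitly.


The equation is x³ - 7y³ = 3. For fixed y, x³ = 7·y³ + 3, so a solution requires the RHS to be a perfect cube.
Strategy: iterate y from -30 to 30, compute RHS = 7·y³ + 3, and check whether it is a (positive or negative) perfect cube.
Check small values of y:
  y = 0: RHS = 3 is not a perfect cube.
  y = 1: RHS = 10 is not a perfect cube.
  y = -1: RHS = -4 is not a perfect cube.
  y = 2: RHS = 59 is not a perfect cube.
  y = -2: RHS = -53 is not a perfect cube.
  y = 3: RHS = 192 is not a perfect cube.
  y = -3: RHS = -186 is not a perfect cube.
Continuing the search up to |y| = 30 finds no solutions either.
No (x, y) in the scanned range satisfies the equation.

No integer solutions with |y| ≤ 30.


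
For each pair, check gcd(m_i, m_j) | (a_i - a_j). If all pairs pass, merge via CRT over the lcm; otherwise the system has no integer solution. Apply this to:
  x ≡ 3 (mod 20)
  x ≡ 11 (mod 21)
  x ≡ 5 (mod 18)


Moduli 20, 21, 18 are not pairwise coprime, so CRT works modulo lcm(m_i) when all pairwise compatibility conditions hold.
Pairwise compatibility: gcd(m_i, m_j) must divide a_i - a_j for every pair.
Merge one congruence at a time:
  Start: x ≡ 3 (mod 20).
  Combine with x ≡ 11 (mod 21): gcd(20, 21) = 1; 11 - 3 = 8, which IS divisible by 1, so compatible.
    Write x = 3 + 20·t and substitute into x ≡ 11 (mod 21): 20·t ≡ 11 − 3 = 8 (mod 21).
    The inverse of 20 mod 21 is 20 (since 20·20 = 400 = 19·21 + 1), so t ≡ 20·8 = 160 ≡ 13 (mod 21).
    Then x = 3 + 20·13 = 263, valid modulo lcm(20, 21) = 420: x ≡ 263 (mod 420).
  Combine with x ≡ 5 (mod 18): gcd(420, 18) = 6; 5 - 263 = -258, which IS divisible by 6, so compatible.
    Write x = 263 + 420·t and substitute into x ≡ 5 (mod 18): 420·t ≡ 5 − 263 = -258 (mod 18).
    Divide the congruence (and modulus) by g = 6: 70·t ≡ -43 (mod 3).
    Reduce coefficients mod 3: 1·t ≡ 2 (mod 3).
    So t ≡ 2 (mod 3).
    Then x = 263 + 420·2 = 1103, valid modulo lcm(420, 18) = 1260: x ≡ 1103 (mod 1260).
Verify: 1103 mod 20 = 3, 1103 mod 21 = 11, 1103 mod 18 = 5.

x ≡ 1103 (mod 1260).


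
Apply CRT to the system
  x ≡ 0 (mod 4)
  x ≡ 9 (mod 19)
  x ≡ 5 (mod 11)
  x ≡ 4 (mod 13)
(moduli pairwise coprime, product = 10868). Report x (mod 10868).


Product of moduli M = 4 · 19 · 11 · 13 = 10868.
Merge one congruence at a time:
  Start: x ≡ 0 (mod 4).
  Combine with x ≡ 9 (mod 19); new modulus lcm = 76.
    Write x = 0 + 4·t and substitute into x ≡ 9 (mod 19): 4·t ≡ 9 − 0 = 9 (mod 19).
    The inverse of 4 mod 19 is 5 (since 4·5 = 20 = 1·19 + 1), so t ≡ 5·9 = 45 ≡ 7 (mod 19).
    Then x = 0 + 4·7 = 28, valid modulo lcm(4, 19) = 76: x ≡ 28 (mod 76).
  Combine with x ≡ 5 (mod 11); new modulus lcm = 836.
    Write x = 28 + 76·t and substitute into x ≡ 5 (mod 11): 76·t ≡ 5 − 28 = -23 (mod 11).
    Reduce coefficients mod 11: 10·t ≡ 10 (mod 11).
    The inverse of 10 mod 11 is 10 (since 10·10 = 100 = 9·11 + 1), so t ≡ 10·10 = 100 ≡ 1 (mod 11).
    Then x = 28 + 76·1 = 104, valid modulo lcm(76, 11) = 836: x ≡ 104 (mod 836).
  Combine with x ≡ 4 (mod 13); new modulus lcm = 10868.
    Write x = 104 + 836·t and substitute into x ≡ 4 (mod 13): 836·t ≡ 4 − 104 = -100 (mod 13).
    Reduce coefficients mod 13: 4·t ≡ 4 (mod 13).
    The inverse of 4 mod 13 is 10 (since 4·10 = 40 = 3·13 + 1), so t ≡ 10·4 = 40 ≡ 1 (mod 13).
    Then x = 104 + 836·1 = 940, valid modulo lcm(836, 13) = 10868: x ≡ 940 (mod 10868).
Verify against each original: 940 mod 4 = 0, 940 mod 19 = 9, 940 mod 11 = 5, 940 mod 13 = 4.

x ≡ 940 (mod 10868).


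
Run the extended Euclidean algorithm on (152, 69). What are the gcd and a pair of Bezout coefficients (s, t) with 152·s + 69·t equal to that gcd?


Euclidean algorithm on (152, 69) — divide until remainder is 0:
  152 = 2 · 69 + 14
  69 = 4 · 14 + 13
  14 = 1 · 13 + 1
  13 = 13 · 1 + 0
gcd(152, 69) = 1.
Track Bezout coefficients alongside the remainders: start with r₀ = 152 = a·1 + b·0 (s = 1, t = 0) and r₁ = 69 = a·0 + b·1 (s = 0, t = 1); each new remainder r_{k+1} = r_{k-1} − q_k·r_k inherits s_{k+1} = s_{k-1} − q_k·s_k, t_{k+1} = t_{k-1} − q_k·t_k, so r_k = a·s_k + b·t_k at every step:
  q = 2: r = 14, s = 1 − 2·0 = 1, t = 0 − 2·1 = -2  (check: 152·1 + 69·(-2) = 14)
  q = 4: r = 13, s = 0 − 4·1 = -4, t = 1 − 4·(-2) = 9  (check: 152·(-4) + 69·9 = 13)
  q = 1: r = 1, s = 1 − 1·(-4) = 5, t = -2 − 1·9 = -11  (check: 152·5 + 69·(-11) = 1)
The row with r = 1 (the gcd) gives the Bezout coefficients s = 5, t = -11.
Result: 152 · (5) + 69 · (-11) = 1.

gcd(152, 69) = 1; s = 5, t = -11 (check: 152·5 + 69·(-11) = 1).


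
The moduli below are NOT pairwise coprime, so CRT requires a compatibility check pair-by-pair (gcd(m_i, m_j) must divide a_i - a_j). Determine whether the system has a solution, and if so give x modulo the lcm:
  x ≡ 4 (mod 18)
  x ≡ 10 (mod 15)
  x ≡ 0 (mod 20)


Moduli 18, 15, 20 are not pairwise coprime, so CRT works modulo lcm(m_i) when all pairwise compatibility conditions hold.
Pairwise compatibility: gcd(m_i, m_j) must divide a_i - a_j for every pair.
Merge one congruence at a time:
  Start: x ≡ 4 (mod 18).
  Combine with x ≡ 10 (mod 15): gcd(18, 15) = 3; 10 - 4 = 6, which IS divisible by 3, so compatible.
    Write x = 4 + 18·t and substitute into x ≡ 10 (mod 15): 18·t ≡ 10 − 4 = 6 (mod 15).
    Divide the congruence (and modulus) by g = 3: 6·t ≡ 2 (mod 5).
    Reduce coefficients mod 5: 1·t ≡ 2 (mod 5).
    So t ≡ 2 (mod 5).
    Then x = 4 + 18·2 = 40, valid modulo lcm(18, 15) = 90: x ≡ 40 (mod 90).
  Combine with x ≡ 0 (mod 20): gcd(90, 20) = 10; 0 - 40 = -40, which IS divisible by 10, so compatible.
    Write x = 40 + 90·t and substitute into x ≡ 0 (mod 20): 90·t ≡ 0 − 40 = -40 (mod 20).
    Divide the congruence (and modulus) by g = 10: 9·t ≡ -4 (mod 2).
    Reduce coefficients mod 2: 1·t ≡ 0 (mod 2).
    So t ≡ 0 (mod 2).
    Then x = 40 + 90·0 = 40, valid modulo lcm(90, 20) = 180: x ≡ 40 (mod 180).
Verify: 40 mod 18 = 4, 40 mod 15 = 10, 40 mod 20 = 0.

x ≡ 40 (mod 180).


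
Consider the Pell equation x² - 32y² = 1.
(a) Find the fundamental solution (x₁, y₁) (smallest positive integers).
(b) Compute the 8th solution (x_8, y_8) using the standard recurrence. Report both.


Step 1: Find the fundamental solution (x₁, y₁) of x² - 32y² = 1.
  Expand √32 as a continued fraction. a₀ = ⌊√32⌋ = 5; iterate m_{k+1} = d_k·a_k − m_k, d_{k+1} = (32 − m_{k+1}²)/d_k, a_{k+1} = ⌊(a₀ + m_{k+1})/d_{k+1}⌋ (starting m₀ = 0, d₀ = 1), with convergents p_k = a_k·p_{k-1} + p_{k-2}, q_k = a_k·q_{k-1} + q_{k-2} (p₋₁ = 1, q₋₁ = 0):
  k = 0: a₀ = 5; p₀/q₀ = 5/1; p₀² − 32·q₀² = 25 − 32 = -7.
  k = 1: m = 5, d = 7, a = ⌊(5 + 5)/7⌋ = 1; p/q = (1·5 + 1)/(1·1 + 0) = 6/1; p² − 32·q² = 36 − 32 = 4.
  k = 2: m = 2, d = 4, a = ⌊(5 + 2)/4⌋ = 1; p/q = (1·6 + 5)/(1·1 + 1) = 11/2; p² − 32·q² = 121 − 128 = -7.
  k = 3: m = 2, d = 7, a = ⌊(5 + 2)/7⌋ = 1; p/q = (1·11 + 6)/(1·2 + 1) = 17/3; p² − 32·q² = 289 − 288 = 1.
  The first convergent with p² − 32·q² = 1 gives the fundamental solution (x₁, y₁) = (17, 3).
Step 2: Apply the recurrence (x_{n+1}, y_{n+1}) = (x₁x_n + 32y₁y_n, x₁y_n + y₁x_n) repeatedly.
  From (x_1, y_1) = (17, 3): x_2 = 17·17 + 32·3·3 = 577; y_2 = 17·3 + 3·17 = 102.
  From (x_2, y_2) = (577, 102): x_3 = 17·577 + 32·3·102 = 19601; y_3 = 17·102 + 3·577 = 3465.
  From (x_3, y_3) = (19601, 3465): x_4 = 17·19601 + 32·3·3465 = 665857; y_4 = 17·3465 + 3·19601 = 117708.
  From (x_4, y_4) = (665857, 117708): x_5 = 17·665857 + 32·3·117708 = 22619537; y_5 = 17·117708 + 3·665857 = 3998607.
  From (x_5, y_5) = (22619537, 3998607): x_6 = 17·22619537 + 32·3·3998607 = 768398401; y_6 = 17·3998607 + 3·22619537 = 135834930.
  From (x_6, y_6) = (768398401, 135834930): x_7 = 17·768398401 + 32·3·135834930 = 26102926097; y_7 = 17·135834930 + 3·768398401 = 4614389013.
  From (x_7, y_7) = (26102926097, 4614389013): x_8 = 17·26102926097 + 32·3·4614389013 = 886731088897; y_8 = 17·4614389013 + 3·26102926097 = 156753391512.
Step 3: Verify x_8² - 32·y_8² = 786292024016459316676609 - 786292024016459316676608 = 1 (should be 1). ✓

(x_1, y_1) = (17, 3); (x_8, y_8) = (886731088897, 156753391512).


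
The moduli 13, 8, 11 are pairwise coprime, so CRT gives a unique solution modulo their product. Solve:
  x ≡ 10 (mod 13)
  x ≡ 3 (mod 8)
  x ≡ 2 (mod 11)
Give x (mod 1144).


Moduli 13, 8, 11 are pairwise coprime; by CRT there is a unique solution modulo M = 13 · 8 · 11 = 1144.
Solve pairwise, accumulating the modulus:
  Start with x ≡ 10 (mod 13).
  Combine with x ≡ 3 (mod 8): since gcd(13, 8) = 1, we get a unique residue mod 104.
    Write x = 10 + 13·t and substitute into x ≡ 3 (mod 8): 13·t ≡ 3 − 10 = -7 (mod 8).
    Reduce coefficients mod 8: 5·t ≡ 1 (mod 8).
    The inverse of 5 mod 8 is 5 (since 5·5 = 25 = 3·8 + 1), so t ≡ 5·1 = 5 ≡ 5 (mod 8).
    Then x = 10 + 13·5 = 75, valid modulo lcm(13, 8) = 104: x ≡ 75 (mod 104).
  Combine with x ≡ 2 (mod 11): since gcd(104, 11) = 1, we get a unique residue mod 1144.
    Write x = 75 + 104·t and substitute into x ≡ 2 (mod 11): 104·t ≡ 2 − 75 = -73 (mod 11).
    Reduce coefficients mod 11: 5·t ≡ 4 (mod 11).
    The inverse of 5 mod 11 is 9 (since 5·9 = 45 = 4·11 + 1), so t ≡ 9·4 = 36 ≡ 3 (mod 11).
    Then x = 75 + 104·3 = 387, valid modulo lcm(104, 11) = 1144: x ≡ 387 (mod 1144).
Verify: 387 mod 13 = 10 ✓, 387 mod 8 = 3 ✓, 387 mod 11 = 2 ✓.

x ≡ 387 (mod 1144).


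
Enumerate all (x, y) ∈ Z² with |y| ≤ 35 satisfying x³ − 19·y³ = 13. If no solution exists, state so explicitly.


The equation is x³ - 19y³ = 13. For fixed y, x³ = 19·y³ + 13, so a solution requires the RHS to be a perfect cube.
Strategy: iterate y from -35 to 35, compute RHS = 19·y³ + 13, and check whether it is a (positive or negative) perfect cube.
Check small values of y:
  y = 0: RHS = 13 is not a perfect cube.
  y = 1: RHS = 32 is not a perfect cube.
  y = -1: RHS = -6 is not a perfect cube.
  y = 2: RHS = 165 is not a perfect cube.
  y = -2: RHS = -139 is not a perfect cube.
  y = 3: RHS = 526 is not a perfect cube.
  y = -3: RHS = -500 is not a perfect cube.
Continuing the search up to |y| = 35 finds no solutions either.
No (x, y) in the scanned range satisfies the equation.

No integer solutions with |y| ≤ 35.


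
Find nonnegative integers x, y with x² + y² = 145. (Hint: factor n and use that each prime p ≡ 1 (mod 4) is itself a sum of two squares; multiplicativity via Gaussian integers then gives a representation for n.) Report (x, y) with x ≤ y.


Step 1: Factor n = 145 = 5 · 29.
Step 2: Check the mod-4 condition on each prime factor: 5 ≡ 1 (mod 4), exponent 1; 29 ≡ 1 (mod 4), exponent 1.
All primes ≡ 3 (mod 4) appear to even exponent (or don't appear), so by the two-squares theorem n IS expressible as a sum of two squares.
Step 3: Build a representation. Here n = 5 · 29 is a product of primes ≡ 1 (mod 4). Each prime p ≡ 1 (mod 4) is itself a sum of two squares; find a² by testing p − a² for a perfect square:
  5: 5 − 1² = 4 = 2² ⇒ 5 = 1² + 2².
  29: 29 − 1² = 28, 29 − 2² = 25 = 5² ⇒ 29 = 2² + 5².
  Combine using the Brahmagupta–Fibonacci identity (a² + b²)(c² + d²) = (ac − bd)² + (ad + bc)² = (ac + bd)² + (ad − bc)²:
  5 · 29 = 145: from (1² + 2²)(2² + 5²), take (1·2 − 2·5, 1·5 + 2·2) = (2 − 10, 5 + 4) = (-8, 9); dropping signs (only squares matter) gives (8, 9); check 8² + 9² = 64 + 81 = 145 ✓.
Step 4: Order so x ≤ y and verify: 8² + 9² = 64 + 81 = 145 = n. ✓

n = 145 = 8² + 9² (one valid representation with x ≤ y).


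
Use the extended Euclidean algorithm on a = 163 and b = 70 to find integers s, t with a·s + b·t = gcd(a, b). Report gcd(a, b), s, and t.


Euclidean algorithm on (163, 70) — divide until remainder is 0:
  163 = 2 · 70 + 23
  70 = 3 · 23 + 1
  23 = 23 · 1 + 0
gcd(163, 70) = 1.
Track Bezout coefficients alongside the remainders: start with r₀ = 163 = a·1 + b·0 (s = 1, t = 0) and r₁ = 70 = a·0 + b·1 (s = 0, t = 1); each new remainder r_{k+1} = r_{k-1} − q_k·r_k inherits s_{k+1} = s_{k-1} − q_k·s_k, t_{k+1} = t_{k-1} − q_k·t_k, so r_k = a·s_k + b·t_k at every step:
  q = 2: r = 23, s = 1 − 2·0 = 1, t = 0 − 2·1 = -2  (check: 163·1 + 70·(-2) = 23)
  q = 3: r = 1, s = 0 − 3·1 = -3, t = 1 − 3·(-2) = 7  (check: 163·(-3) + 70·7 = 1)
The row with r = 1 (the gcd) gives the Bezout coefficients s = -3, t = 7.
Result: 163 · (-3) + 70 · (7) = 1.

gcd(163, 70) = 1; s = -3, t = 7 (check: 163·(-3) + 70·7 = 1).


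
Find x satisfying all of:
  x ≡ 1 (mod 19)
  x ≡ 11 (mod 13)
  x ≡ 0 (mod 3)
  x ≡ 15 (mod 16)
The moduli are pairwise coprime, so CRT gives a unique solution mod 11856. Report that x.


Product of moduli M = 19 · 13 · 3 · 16 = 11856.
Merge one congruence at a time:
  Start: x ≡ 1 (mod 19).
  Combine with x ≡ 11 (mod 13); new modulus lcm = 247.
    Write x = 1 + 19·t and substitute into x ≡ 11 (mod 13): 19·t ≡ 11 − 1 = 10 (mod 13).
    Reduce coefficients mod 13: 6·t ≡ 10 (mod 13).
    The inverse of 6 mod 13 is 11 (since 6·11 = 66 = 5·13 + 1), so t ≡ 11·10 = 110 ≡ 6 (mod 13).
    Then x = 1 + 19·6 = 115, valid modulo lcm(19, 13) = 247: x ≡ 115 (mod 247).
  Combine with x ≡ 0 (mod 3); new modulus lcm = 741.
    Write x = 115 + 247·t and substitute into x ≡ 0 (mod 3): 247·t ≡ 0 − 115 = -115 (mod 3).
    Reduce coefficients mod 3: 1·t ≡ 2 (mod 3).
    So t ≡ 2 (mod 3).
    Then x = 115 + 247·2 = 609, valid modulo lcm(247, 3) = 741: x ≡ 609 (mod 741).
  Combine with x ≡ 15 (mod 16); new modulus lcm = 11856.
    Write x = 609 + 741·t and substitute into x ≡ 15 (mod 16): 741·t ≡ 15 − 609 = -594 (mod 16).
    Reduce coefficients mod 16: 5·t ≡ 14 (mod 16).
    The inverse of 5 mod 16 is 13 (since 5·13 = 65 = 4·16 + 1), so t ≡ 13·14 = 182 ≡ 6 (mod 16).
    Then x = 609 + 741·6 = 5055, valid modulo lcm(741, 16) = 11856: x ≡ 5055 (mod 11856).
Verify against each original: 5055 mod 19 = 1, 5055 mod 13 = 11, 5055 mod 3 = 0, 5055 mod 16 = 15.

x ≡ 5055 (mod 11856).


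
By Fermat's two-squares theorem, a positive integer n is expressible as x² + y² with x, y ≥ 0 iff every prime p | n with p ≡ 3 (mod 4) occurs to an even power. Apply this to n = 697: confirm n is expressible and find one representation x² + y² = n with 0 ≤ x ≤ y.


Step 1: Factor n = 697 = 17 · 41.
Step 2: Check the mod-4 condition on each prime factor: 17 ≡ 1 (mod 4), exponent 1; 41 ≡ 1 (mod 4), exponent 1.
All primes ≡ 3 (mod 4) appear to even exponent (or don't appear), so by the two-squares theorem n IS expressible as a sum of two squares.
Step 3: Build a representation. Here n = 17 · 41 is a product of primes ≡ 1 (mod 4). Each prime p ≡ 1 (mod 4) is itself a sum of two squares; find a² by testing p − a² for a perfect square:
  17: 17 − 1² = 16 = 4² ⇒ 17 = 1² + 4².
  41: 41 − 1² = 40, 41 − 2² = 37, 41 − 3² = 32, 41 − 4² = 25 = 5² ⇒ 41 = 4² + 5².
  Combine using the Brahmagupta–Fibonacci identity (a² + b²)(c² + d²) = (ac − bd)² + (ad + bc)² = (ac + bd)² + (ad − bc)²:
  17 · 41 = 697: from (1² + 4²)(4² + 5²), take (1·4 − 4·5, 1·5 + 4·4) = (4 − 20, 5 + 16) = (-16, 21); dropping signs (only squares matter) gives (16, 21); check 16² + 21² = 256 + 441 = 697 ✓.
Step 4: Order so x ≤ y and verify: 16² + 21² = 256 + 441 = 697 = n. ✓

n = 697 = 16² + 21² (one valid representation with x ≤ y).


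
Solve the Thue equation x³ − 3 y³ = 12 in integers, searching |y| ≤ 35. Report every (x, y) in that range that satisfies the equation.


The equation is x³ - 3y³ = 12. For fixed y, x³ = 3·y³ + 12, so a solution requires the RHS to be a perfect cube.
Strategy: iterate y from -35 to 35, compute RHS = 3·y³ + 12, and check whether it is a (positive or negative) perfect cube.
Check small values of y:
  y = 0: RHS = 12 is not a perfect cube.
  y = 1: RHS = 15 is not a perfect cube.
  y = -1: RHS = 9 is not a perfect cube.
  y = 2: RHS = 36 is not a perfect cube.
  y = -2: RHS = -12 is not a perfect cube.
  y = 3: RHS = 93 is not a perfect cube.
  y = -3: RHS = -69 is not a perfect cube.
Continuing the search up to |y| = 35 finds no solutions either.
No (x, y) in the scanned range satisfies the equation.

No integer solutions with |y| ≤ 35.


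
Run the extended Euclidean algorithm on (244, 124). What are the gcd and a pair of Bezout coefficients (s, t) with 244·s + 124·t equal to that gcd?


Euclidean algorithm on (244, 124) — divide until remainder is 0:
  244 = 1 · 124 + 120
  124 = 1 · 120 + 4
  120 = 30 · 4 + 0
gcd(244, 124) = 4.
Track Bezout coefficients alongside the remainders: start with r₀ = 244 = a·1 + b·0 (s = 1, t = 0) and r₁ = 124 = a·0 + b·1 (s = 0, t = 1); each new remainder r_{k+1} = r_{k-1} − q_k·r_k inherits s_{k+1} = s_{k-1} − q_k·s_k, t_{k+1} = t_{k-1} − q_k·t_k, so r_k = a·s_k + b·t_k at every step:
  q = 1: r = 120, s = 1 − 1·0 = 1, t = 0 − 1·1 = -1  (check: 244·1 + 124·(-1) = 120)
  q = 1: r = 4, s = 0 − 1·1 = -1, t = 1 − 1·(-1) = 2  (check: 244·(-1) + 124·2 = 4)
The row with r = 4 (the gcd) gives the Bezout coefficients s = -1, t = 2.
Result: 244 · (-1) + 124 · (2) = 4.

gcd(244, 124) = 4; s = -1, t = 2 (check: 244·(-1) + 124·2 = 4).


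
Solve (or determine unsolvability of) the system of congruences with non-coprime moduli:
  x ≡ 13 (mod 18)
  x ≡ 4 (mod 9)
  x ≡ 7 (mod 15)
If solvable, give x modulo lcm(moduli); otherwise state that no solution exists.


Moduli 18, 9, 15 are not pairwise coprime, so CRT works modulo lcm(m_i) when all pairwise compatibility conditions hold.
Pairwise compatibility: gcd(m_i, m_j) must divide a_i - a_j for every pair.
Merge one congruence at a time:
  Start: x ≡ 13 (mod 18).
  Combine with x ≡ 4 (mod 9): gcd(18, 9) = 9; 4 - 13 = -9, which IS divisible by 9, so compatible.
    Write x = 13 + 18·t and substitute into x ≡ 4 (mod 9): 18·t ≡ 4 − 13 = -9 (mod 9).
    Divide the congruence (and modulus) by g = 9: 2·t ≡ -1 (mod 1).
    Modulo 1 every t works; take t = 0.
    Then x = 13 + 18·0 = 13, valid modulo lcm(18, 9) = 18: x ≡ 13 (mod 18).
  Combine with x ≡ 7 (mod 15): gcd(18, 15) = 3; 7 - 13 = -6, which IS divisible by 3, so compatible.
    Write x = 13 + 18·t and substitute into x ≡ 7 (mod 15): 18·t ≡ 7 − 13 = -6 (mod 15).
    Divide the congruence (and modulus) by g = 3: 6·t ≡ -2 (mod 5).
    Reduce coefficients mod 5: 1·t ≡ 3 (mod 5).
    So t ≡ 3 (mod 5).
    Then x = 13 + 18·3 = 67, valid modulo lcm(18, 15) = 90: x ≡ 67 (mod 90).
Verify: 67 mod 18 = 13, 67 mod 9 = 4, 67 mod 15 = 7.

x ≡ 67 (mod 90).


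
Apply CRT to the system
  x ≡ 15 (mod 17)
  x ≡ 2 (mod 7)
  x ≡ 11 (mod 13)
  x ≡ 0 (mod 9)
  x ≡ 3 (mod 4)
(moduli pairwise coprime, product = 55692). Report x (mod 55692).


Product of moduli M = 17 · 7 · 13 · 9 · 4 = 55692.
Merge one congruence at a time:
  Start: x ≡ 15 (mod 17).
  Combine with x ≡ 2 (mod 7); new modulus lcm = 119.
    Write x = 15 + 17·t and substitute into x ≡ 2 (mod 7): 17·t ≡ 2 − 15 = -13 (mod 7).
    Reduce coefficients mod 7: 3·t ≡ 1 (mod 7).
    The inverse of 3 mod 7 is 5 (since 3·5 = 15 = 2·7 + 1), so t ≡ 5·1 = 5 ≡ 5 (mod 7).
    Then x = 15 + 17·5 = 100, valid modulo lcm(17, 7) = 119: x ≡ 100 (mod 119).
  Combine with x ≡ 11 (mod 13); new modulus lcm = 1547.
    Write x = 100 + 119·t and substitute into x ≡ 11 (mod 13): 119·t ≡ 11 − 100 = -89 (mod 13).
    Reduce coefficients mod 13: 2·t ≡ 2 (mod 13).
    The inverse of 2 mod 13 is 7 (since 2·7 = 14 = 1·13 + 1), so t ≡ 7·2 = 14 ≡ 1 (mod 13).
    Then x = 100 + 119·1 = 219, valid modulo lcm(119, 13) = 1547: x ≡ 219 (mod 1547).
  Combine with x ≡ 0 (mod 9); new modulus lcm = 13923.
    Write x = 219 + 1547·t and substitute into x ≡ 0 (mod 9): 1547·t ≡ 0 − 219 = -219 (mod 9).
    Reduce coefficients mod 9: 8·t ≡ 6 (mod 9).
    The inverse of 8 mod 9 is 8 (since 8·8 = 64 = 7·9 + 1), so t ≡ 8·6 = 48 ≡ 3 (mod 9).
    Then x = 219 + 1547·3 = 4860, valid modulo lcm(1547, 9) = 13923: x ≡ 4860 (mod 13923).
  Combine with x ≡ 3 (mod 4); new modulus lcm = 55692.
    Write x = 4860 + 13923·t and substitute into x ≡ 3 (mod 4): 13923·t ≡ 3 − 4860 = -4857 (mod 4).
    Reduce coefficients mod 4: 3·t ≡ 3 (mod 4).
    The inverse of 3 mod 4 is 3 (since 3·3 = 9 = 2·4 + 1), so t ≡ 3·3 = 9 ≡ 1 (mod 4).
    Then x = 4860 + 13923·1 = 18783, valid modulo lcm(13923, 4) = 55692: x ≡ 18783 (mod 55692).
Verify against each original: 18783 mod 17 = 15, 18783 mod 7 = 2, 18783 mod 13 = 11, 18783 mod 9 = 0, 18783 mod 4 = 3.

x ≡ 18783 (mod 55692).


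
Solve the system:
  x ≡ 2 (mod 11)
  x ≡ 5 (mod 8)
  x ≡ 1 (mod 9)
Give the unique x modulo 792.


Moduli 11, 8, 9 are pairwise coprime; by CRT there is a unique solution modulo M = 11 · 8 · 9 = 792.
Solve pairwise, accumulating the modulus:
  Start with x ≡ 2 (mod 11).
  Combine with x ≡ 5 (mod 8): since gcd(11, 8) = 1, we get a unique residue mod 88.
    Write x = 2 + 11·t and substitute into x ≡ 5 (mod 8): 11·t ≡ 5 − 2 = 3 (mod 8).
    Reduce coefficients mod 8: 3·t ≡ 3 (mod 8).
    The inverse of 3 mod 8 is 3 (since 3·3 = 9 = 1·8 + 1), so t ≡ 3·3 = 9 ≡ 1 (mod 8).
    Then x = 2 + 11·1 = 13, valid modulo lcm(11, 8) = 88: x ≡ 13 (mod 88).
  Combine with x ≡ 1 (mod 9): since gcd(88, 9) = 1, we get a unique residue mod 792.
    Write x = 13 + 88·t and substitute into x ≡ 1 (mod 9): 88·t ≡ 1 − 13 = -12 (mod 9).
    Reduce coefficients mod 9: 7·t ≡ 6 (mod 9).
    The inverse of 7 mod 9 is 4 (since 7·4 = 28 = 3·9 + 1), so t ≡ 4·6 = 24 ≡ 6 (mod 9).
    Then x = 13 + 88·6 = 541, valid modulo lcm(88, 9) = 792: x ≡ 541 (mod 792).
Verify: 541 mod 11 = 2 ✓, 541 mod 8 = 5 ✓, 541 mod 9 = 1 ✓.

x ≡ 541 (mod 792).


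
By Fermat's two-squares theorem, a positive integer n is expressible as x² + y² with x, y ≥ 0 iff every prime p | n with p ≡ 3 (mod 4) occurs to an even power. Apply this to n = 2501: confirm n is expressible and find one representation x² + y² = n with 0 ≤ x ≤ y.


Step 1: Factor n = 2501 = 41 · 61.
Step 2: Check the mod-4 condition on each prime factor: 41 ≡ 1 (mod 4), exponent 1; 61 ≡ 1 (mod 4), exponent 1.
All primes ≡ 3 (mod 4) appear to even exponent (or don't appear), so by the two-squares theorem n IS expressible as a sum of two squares.
Step 3: Build a representation. Here n = 41 · 61 is a product of primes ≡ 1 (mod 4). Each prime p ≡ 1 (mod 4) is itself a sum of two squares; find a² by testing p − a² for a perfect square:
  41: 41 − 1² = 40, 41 − 2² = 37, 41 − 3² = 32, 41 − 4² = 25 = 5² ⇒ 41 = 4² + 5².
  61: 61 − 1² = 60, 61 − 2² = 57, 61 − 3² = 52, 61 − 4² = 45, 61 − 5² = 36 = 6² ⇒ 61 = 5² + 6².
  Combine using the Brahmagupta–Fibonacci identity (a² + b²)(c² + d²) = (ac − bd)² + (ad + bc)² = (ac + bd)² + (ad − bc)²:
  41 · 61 = 2501: from (4² + 5²)(5² + 6²), take (4·5 − 5·6, 4·6 + 5·5) = (20 − 30, 24 + 25) = (-10, 49); dropping signs (only squares matter) gives (10, 49); check 10² + 49² = 100 + 2401 = 2501 ✓.
Step 4: Order so x ≤ y and verify: 10² + 49² = 100 + 2401 = 2501 = n. ✓

n = 2501 = 10² + 49² (one valid representation with x ≤ y).


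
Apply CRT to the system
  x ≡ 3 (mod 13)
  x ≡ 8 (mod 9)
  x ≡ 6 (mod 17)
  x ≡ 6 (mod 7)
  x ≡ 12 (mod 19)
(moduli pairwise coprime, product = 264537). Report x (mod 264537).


Product of moduli M = 13 · 9 · 17 · 7 · 19 = 264537.
Merge one congruence at a time:
  Start: x ≡ 3 (mod 13).
  Combine with x ≡ 8 (mod 9); new modulus lcm = 117.
    Write x = 3 + 13·t and substitute into x ≡ 8 (mod 9): 13·t ≡ 8 − 3 = 5 (mod 9).
    Reduce coefficients mod 9: 4·t ≡ 5 (mod 9).
    The inverse of 4 mod 9 is 7 (since 4·7 = 28 = 3·9 + 1), so t ≡ 7·5 = 35 ≡ 8 (mod 9).
    Then x = 3 + 13·8 = 107, valid modulo lcm(13, 9) = 117: x ≡ 107 (mod 117).
  Combine with x ≡ 6 (mod 17); new modulus lcm = 1989.
    Write x = 107 + 117·t and substitute into x ≡ 6 (mod 17): 117·t ≡ 6 − 107 = -101 (mod 17).
    Reduce coefficients mod 17: 15·t ≡ 1 (mod 17).
    The inverse of 15 mod 17 is 8 (since 15·8 = 120 = 7·17 + 1), so t ≡ 8·1 = 8 ≡ 8 (mod 17).
    Then x = 107 + 117·8 = 1043, valid modulo lcm(117, 17) = 1989: x ≡ 1043 (mod 1989).
  Combine with x ≡ 6 (mod 7); new modulus lcm = 13923.
    Write x = 1043 + 1989·t and substitute into x ≡ 6 (mod 7): 1989·t ≡ 6 − 1043 = -1037 (mod 7).
    Reduce coefficients mod 7: 1·t ≡ 6 (mod 7).
    So t ≡ 6 (mod 7).
    Then x = 1043 + 1989·6 = 12977, valid modulo lcm(1989, 7) = 13923: x ≡ 12977 (mod 13923).
  Combine with x ≡ 12 (mod 19); new modulus lcm = 264537.
    Write x = 12977 + 13923·t and substitute into x ≡ 12 (mod 19): 13923·t ≡ 12 − 12977 = -12965 (mod 19).
    Reduce coefficients mod 19: 15·t ≡ 12 (mod 19).
    The inverse of 15 mod 19 is 14 (since 15·14 = 210 = 11·19 + 1), so t ≡ 14·12 = 168 ≡ 16 (mod 19).
    Then x = 12977 + 13923·16 = 235745, valid modulo lcm(13923, 19) = 264537: x ≡ 235745 (mod 264537).
Verify against each original: 235745 mod 13 = 3, 235745 mod 9 = 8, 235745 mod 17 = 6, 235745 mod 7 = 6, 235745 mod 19 = 12.

x ≡ 235745 (mod 264537).


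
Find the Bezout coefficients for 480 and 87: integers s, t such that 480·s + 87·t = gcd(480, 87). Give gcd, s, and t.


Euclidean algorithm on (480, 87) — divide until remainder is 0:
  480 = 5 · 87 + 45
  87 = 1 · 45 + 42
  45 = 1 · 42 + 3
  42 = 14 · 3 + 0
gcd(480, 87) = 3.
Track Bezout coefficients alongside the remainders: start with r₀ = 480 = a·1 + b·0 (s = 1, t = 0) and r₁ = 87 = a·0 + b·1 (s = 0, t = 1); each new remainder r_{k+1} = r_{k-1} − q_k·r_k inherits s_{k+1} = s_{k-1} − q_k·s_k, t_{k+1} = t_{k-1} − q_k·t_k, so r_k = a·s_k + b·t_k at every step:
  q = 5: r = 45, s = 1 − 5·0 = 1, t = 0 − 5·1 = -5  (check: 480·1 + 87·(-5) = 45)
  q = 1: r = 42, s = 0 − 1·1 = -1, t = 1 − 1·(-5) = 6  (check: 480·(-1) + 87·6 = 42)
  q = 1: r = 3, s = 1 − 1·(-1) = 2, t = -5 − 1·6 = -11  (check: 480·2 + 87·(-11) = 3)
The row with r = 3 (the gcd) gives the Bezout coefficients s = 2, t = -11.
Result: 480 · (2) + 87 · (-11) = 3.

gcd(480, 87) = 3; s = 2, t = -11 (check: 480·2 + 87·(-11) = 3).


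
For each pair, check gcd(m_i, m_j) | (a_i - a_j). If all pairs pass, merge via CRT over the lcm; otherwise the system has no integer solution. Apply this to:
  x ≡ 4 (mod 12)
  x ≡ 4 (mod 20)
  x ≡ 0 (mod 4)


Moduli 12, 20, 4 are not pairwise coprime, so CRT works modulo lcm(m_i) when all pairwise compatibility conditions hold.
Pairwise compatibility: gcd(m_i, m_j) must divide a_i - a_j for every pair.
Merge one congruence at a time:
  Start: x ≡ 4 (mod 12).
  Combine with x ≡ 4 (mod 20): gcd(12, 20) = 4; 4 - 4 = 0, which IS divisible by 4, so compatible.
    Write x = 4 + 12·t and substitute into x ≡ 4 (mod 20): 12·t ≡ 4 − 4 = 0 (mod 20).
    Divide the congruence (and modulus) by g = 4: 3·t ≡ 0 (mod 5).
    The inverse of 3 mod 5 is 2 (since 3·2 = 6 = 1·5 + 1), so t ≡ 2·0 = 0 ≡ 0 (mod 5).
    Then x = 4 + 12·0 = 4, valid modulo lcm(12, 20) = 60: x ≡ 4 (mod 60).
  Combine with x ≡ 0 (mod 4): gcd(60, 4) = 4; 0 - 4 = -4, which IS divisible by 4, so compatible.
    Write x = 4 + 60·t and substitute into x ≡ 0 (mod 4): 60·t ≡ 0 − 4 = -4 (mod 4).
    Divide the congruence (and modulus) by g = 4: 15·t ≡ -1 (mod 1).
    Modulo 1 every t works; take t = 0.
    Then x = 4 + 60·0 = 4, valid modulo lcm(60, 4) = 60: x ≡ 4 (mod 60).
Verify: 4 mod 12 = 4, 4 mod 20 = 4, 4 mod 4 = 0.

x ≡ 4 (mod 60).


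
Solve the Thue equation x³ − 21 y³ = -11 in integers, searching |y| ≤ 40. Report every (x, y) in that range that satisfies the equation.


The equation is x³ - 21y³ = -11. For fixed y, x³ = 21·y³ − 11, so a solution requires the RHS to be a perfect cube.
Strategy: iterate y from -40 to 40, compute RHS = 21·y³ − 11, and check whether it is a (positive or negative) perfect cube.
Check small values of y:
  y = 0: RHS = -11 is not a perfect cube.
  y = 1: RHS = 10 is not a perfect cube.
  y = -1: RHS = -32 is not a perfect cube.
  y = 2: RHS = 157 is not a perfect cube.
  y = -2: RHS = -179 is not a perfect cube.
  y = 3: RHS = 556 is not a perfect cube.
  y = -3: RHS = -578 is not a perfect cube.
Continuing the search up to |y| = 40 finds no solutions either.
No (x, y) in the scanned range satisfies the equation.

No integer solutions with |y| ≤ 40.


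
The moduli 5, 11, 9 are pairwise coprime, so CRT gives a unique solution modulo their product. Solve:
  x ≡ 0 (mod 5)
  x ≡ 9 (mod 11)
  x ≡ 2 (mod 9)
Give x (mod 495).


Moduli 5, 11, 9 are pairwise coprime; by CRT there is a unique solution modulo M = 5 · 11 · 9 = 495.
Solve pairwise, accumulating the modulus:
  Start with x ≡ 0 (mod 5).
  Combine with x ≡ 9 (mod 11): since gcd(5, 11) = 1, we get a unique residue mod 55.
    Write x = 0 + 5·t and substitute into x ≡ 9 (mod 11): 5·t ≡ 9 − 0 = 9 (mod 11).
    The inverse of 5 mod 11 is 9 (since 5·9 = 45 = 4·11 + 1), so t ≡ 9·9 = 81 ≡ 4 (mod 11).
    Then x = 0 + 5·4 = 20, valid modulo lcm(5, 11) = 55: x ≡ 20 (mod 55).
  Combine with x ≡ 2 (mod 9): since gcd(55, 9) = 1, we get a unique residue mod 495.
    Write x = 20 + 55·t and substitute into x ≡ 2 (mod 9): 55·t ≡ 2 − 20 = -18 (mod 9).
    Reduce coefficients mod 9: 1·t ≡ 0 (mod 9).
    So t ≡ 0 (mod 9).
    Then x = 20 + 55·0 = 20, valid modulo lcm(55, 9) = 495: x ≡ 20 (mod 495).
Verify: 20 mod 5 = 0 ✓, 20 mod 11 = 9 ✓, 20 mod 9 = 2 ✓.

x ≡ 20 (mod 495).


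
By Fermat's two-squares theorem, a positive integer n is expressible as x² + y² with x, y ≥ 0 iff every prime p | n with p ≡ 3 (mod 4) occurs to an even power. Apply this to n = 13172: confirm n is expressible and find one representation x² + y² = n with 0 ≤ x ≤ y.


Step 1: Factor n = 13172 = 2^2 · 37 · 89.
Step 2: Check the mod-4 condition on each prime factor: 2 = 2 (special); 37 ≡ 1 (mod 4), exponent 1; 89 ≡ 1 (mod 4), exponent 1.
All primes ≡ 3 (mod 4) appear to even exponent (or don't appear), so by the two-squares theorem n IS expressible as a sum of two squares.
Step 3: Build a representation. Group n = k² · m with k = 2 and m = 37 · 89 = 3293 (a product of primes ≡ 1 (mod 4)); a representation of m scales to one of n via (k·x)² + (k·y)² = k²(x² + y²). Each prime p ≡ 1 (mod 4) is itself a sum of two squares; find a² by testing p − a² for a perfect square:
  37: 37 − 1² = 36 = 6² ⇒ 37 = 1² + 6².
  89: 89 − 1² = 88, 89 − 2² = 85, 89 − 3² = 80, 89 − 4² = 73, 89 − 5² = 64 = 8² ⇒ 89 = 5² + 8².
  Combine using the Brahmagupta–Fibonacci identity (a² + b²)(c² + d²) = (ac − bd)² + (ad + bc)² = (ac + bd)² + (ad − bc)²:
  37 · 89 = 3293: from (1² + 6²)(5² + 8²), take (1·5 − 6·8, 1·8 + 6·5) = (5 − 48, 8 + 30) = (-43, 38); dropping signs (only squares matter) gives (43, 38); check 43² + 38² = 1849 + 1444 = 3293 ✓.
  Scale by k = 2: (2·43, 2·38) = (86, 76).
Step 4: Order so x ≤ y and verify: 76² + 86² = 5776 + 7396 = 13172 = n. ✓

n = 13172 = 76² + 86² (one valid representation with x ≤ y).


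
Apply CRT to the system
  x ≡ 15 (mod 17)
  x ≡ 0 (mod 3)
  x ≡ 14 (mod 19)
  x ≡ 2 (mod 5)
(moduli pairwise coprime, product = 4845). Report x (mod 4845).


Product of moduli M = 17 · 3 · 19 · 5 = 4845.
Merge one congruence at a time:
  Start: x ≡ 15 (mod 17).
  Combine with x ≡ 0 (mod 3); new modulus lcm = 51.
    Write x = 15 + 17·t and substitute into x ≡ 0 (mod 3): 17·t ≡ 0 − 15 = -15 (mod 3).
    Reduce coefficients mod 3: 2·t ≡ 0 (mod 3).
    The inverse of 2 mod 3 is 2 (since 2·2 = 4 = 1·3 + 1), so t ≡ 2·0 = 0 ≡ 0 (mod 3).
    Then x = 15 + 17·0 = 15, valid modulo lcm(17, 3) = 51: x ≡ 15 (mod 51).
  Combine with x ≡ 14 (mod 19); new modulus lcm = 969.
    Write x = 15 + 51·t and substitute into x ≡ 14 (mod 19): 51·t ≡ 14 − 15 = -1 (mod 19).
    Reduce coefficients mod 19: 13·t ≡ 18 (mod 19).
    The inverse of 13 mod 19 is 3 (since 13·3 = 39 = 2·19 + 1), so t ≡ 3·18 = 54 ≡ 16 (mod 19).
    Then x = 15 + 51·16 = 831, valid modulo lcm(51, 19) = 969: x ≡ 831 (mod 969).
  Combine with x ≡ 2 (mod 5); new modulus lcm = 4845.
    Write x = 831 + 969·t and substitute into x ≡ 2 (mod 5): 969·t ≡ 2 − 831 = -829 (mod 5).
    Reduce coefficients mod 5: 4·t ≡ 1 (mod 5).
    The inverse of 4 mod 5 is 4 (since 4·4 = 16 = 3·5 + 1), so t ≡ 4·1 = 4 ≡ 4 (mod 5).
    Then x = 831 + 969·4 = 4707, valid modulo lcm(969, 5) = 4845: x ≡ 4707 (mod 4845).
Verify against each original: 4707 mod 17 = 15, 4707 mod 3 = 0, 4707 mod 19 = 14, 4707 mod 5 = 2.

x ≡ 4707 (mod 4845).


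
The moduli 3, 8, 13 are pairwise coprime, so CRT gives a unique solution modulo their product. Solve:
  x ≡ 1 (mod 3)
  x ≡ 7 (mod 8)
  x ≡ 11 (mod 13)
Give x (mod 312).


Moduli 3, 8, 13 are pairwise coprime; by CRT there is a unique solution modulo M = 3 · 8 · 13 = 312.
Solve pairwise, accumulating the modulus:
  Start with x ≡ 1 (mod 3).
  Combine with x ≡ 7 (mod 8): since gcd(3, 8) = 1, we get a unique residue mod 24.
    Write x = 1 + 3·t and substitute into x ≡ 7 (mod 8): 3·t ≡ 7 − 1 = 6 (mod 8).
    The inverse of 3 mod 8 is 3 (since 3·3 = 9 = 1·8 + 1), so t ≡ 3·6 = 18 ≡ 2 (mod 8).
    Then x = 1 + 3·2 = 7, valid modulo lcm(3, 8) = 24: x ≡ 7 (mod 24).
  Combine with x ≡ 11 (mod 13): since gcd(24, 13) = 1, we get a unique residue mod 312.
    Write x = 7 + 24·t and substitute into x ≡ 11 (mod 13): 24·t ≡ 11 − 7 = 4 (mod 13).
    Reduce coefficients mod 13: 11·t ≡ 4 (mod 13).
    The inverse of 11 mod 13 is 6 (since 11·6 = 66 = 5·13 + 1), so t ≡ 6·4 = 24 ≡ 11 (mod 13).
    Then x = 7 + 24·11 = 271, valid modulo lcm(24, 13) = 312: x ≡ 271 (mod 312).
Verify: 271 mod 3 = 1 ✓, 271 mod 8 = 7 ✓, 271 mod 13 = 11 ✓.

x ≡ 271 (mod 312).


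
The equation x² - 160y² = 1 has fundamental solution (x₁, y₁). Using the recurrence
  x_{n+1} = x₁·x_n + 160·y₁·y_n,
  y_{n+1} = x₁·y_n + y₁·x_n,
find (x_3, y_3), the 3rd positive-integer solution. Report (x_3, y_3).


Step 1: Find the fundamental solution (x₁, y₁) of x² - 160y² = 1.
  Expand √160 as a continued fraction. a₀ = ⌊√160⌋ = 12; iterate m_{k+1} = d_k·a_k − m_k, d_{k+1} = (160 − m_{k+1}²)/d_k, a_{k+1} = ⌊(a₀ + m_{k+1})/d_{k+1}⌋ (starting m₀ = 0, d₀ = 1), with convergents p_k = a_k·p_{k-1} + p_{k-2}, q_k = a_k·q_{k-1} + q_{k-2} (p₋₁ = 1, q₋₁ = 0):
  k = 0: a₀ = 12; p₀/q₀ = 12/1; p₀² − 160·q₀² = 144 − 160 = -16.
  k = 1: m = 12, d = 16, a = ⌊(12 + 12)/16⌋ = 1; p/q = (1·12 + 1)/(1·1 + 0) = 13/1; p² − 160·q² = 169 − 160 = 9.
  k = 2: m = 4, d = 9, a = ⌊(12 + 4)/9⌋ = 1; p/q = (1·13 + 12)/(1·1 + 1) = 25/2; p² − 160·q² = 625 − 640 = -15.
  k = 3: m = 5, d = 15, a = ⌊(12 + 5)/15⌋ = 1; p/q = (1·25 + 13)/(1·2 + 1) = 38/3; p² − 160·q² = 1444 − 1440 = 4.
  k = 4: m = 10, d = 4, a = ⌊(12 + 10)/4⌋ = 5; p/q = (5·38 + 25)/(5·3 + 2) = 215/17; p² − 160·q² = 46225 − 46240 = -15.
  k = 5: m = 10, d = 15, a = ⌊(12 + 10)/15⌋ = 1; p/q = (1·215 + 38)/(1·17 + 3) = 253/20; p² − 160·q² = 64009 − 64000 = 9.
  k = 6: m = 5, d = 9, a = ⌊(12 + 5)/9⌋ = 1; p/q = (1·253 + 215)/(1·20 + 17) = 468/37; p² − 160·q² = 219024 − 219040 = -16.
  k = 7: m = 4, d = 16, a = ⌊(12 + 4)/16⌋ = 1; p/q = (1·468 + 253)/(1·37 + 20) = 721/57; p² − 160·q² = 519841 − 519840 = 1.
  The first convergent with p² − 160·q² = 1 gives the fundamental solution (x₁, y₁) = (721, 57).
Step 2: Apply the recurrence (x_{n+1}, y_{n+1}) = (x₁x_n + 160y₁y_n, x₁y_n + y₁x_n) repeatedly.
  From (x_1, y_1) = (721, 57): x_2 = 721·721 + 160·57·57 = 1039681; y_2 = 721·57 + 57·721 = 82194.
  From (x_2, y_2) = (1039681, 82194): x_3 = 721·1039681 + 160·57·82194 = 1499219281; y_3 = 721·82194 + 57·1039681 = 118523691.
Step 3: Verify x_3² - 160·y_3² = 2247658452522156961 - 2247658452522156960 = 1 (should be 1). ✓

(x_1, y_1) = (721, 57); (x_3, y_3) = (1499219281, 118523691).


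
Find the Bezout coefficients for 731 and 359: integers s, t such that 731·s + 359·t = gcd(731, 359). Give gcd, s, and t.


Euclidean algorithm on (731, 359) — divide until remainder is 0:
  731 = 2 · 359 + 13
  359 = 27 · 13 + 8
  13 = 1 · 8 + 5
  8 = 1 · 5 + 3
  5 = 1 · 3 + 2
  3 = 1 · 2 + 1
  2 = 2 · 1 + 0
gcd(731, 359) = 1.
Track Bezout coefficients alongside the remainders: start with r₀ = 731 = a·1 + b·0 (s = 1, t = 0) and r₁ = 359 = a·0 + b·1 (s = 0, t = 1); each new remainder r_{k+1} = r_{k-1} − q_k·r_k inherits s_{k+1} = s_{k-1} − q_k·s_k, t_{k+1} = t_{k-1} − q_k·t_k, so r_k = a·s_k + b·t_k at every step:
  q = 2: r = 13, s = 1 − 2·0 = 1, t = 0 − 2·1 = -2  (check: 731·1 + 359·(-2) = 13)
  q = 27: r = 8, s = 0 − 27·1 = -27, t = 1 − 27·(-2) = 55  (check: 731·(-27) + 359·55 = 8)
  q = 1: r = 5, s = 1 − 1·(-27) = 28, t = -2 − 1·55 = -57  (check: 731·28 + 359·(-57) = 5)
  q = 1: r = 3, s = -27 − 1·28 = -55, t = 55 − 1·(-57) = 112  (check: 731·(-55) + 359·112 = 3)
  q = 1: r = 2, s = 28 − 1·(-55) = 83, t = -57 − 1·112 = -169  (check: 731·83 + 359·(-169) = 2)
  q = 1: r = 1, s = -55 − 1·83 = -138, t = 112 − 1·(-169) = 281  (check: 731·(-138) + 359·281 = 1)
The row with r = 1 (the gcd) gives the Bezout coefficients s = -138, t = 281.
Result: 731 · (-138) + 359 · (281) = 1.

gcd(731, 359) = 1; s = -138, t = 281 (check: 731·(-138) + 359·281 = 1).
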